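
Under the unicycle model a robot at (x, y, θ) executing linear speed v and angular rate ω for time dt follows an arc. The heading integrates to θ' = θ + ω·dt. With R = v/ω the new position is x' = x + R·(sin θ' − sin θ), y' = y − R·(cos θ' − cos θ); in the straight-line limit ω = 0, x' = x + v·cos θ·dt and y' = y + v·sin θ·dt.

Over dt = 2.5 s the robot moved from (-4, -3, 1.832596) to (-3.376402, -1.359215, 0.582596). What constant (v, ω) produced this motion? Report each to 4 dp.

Δθ = 0.582596 − 1.832596 = -1.250000
ω = Δθ/dt = -1.250000/2.5 = -0.5000
R = −Δy/(cos θ' − cos θ) = -1.5000
v = R·ω = -1.5000·-0.5000 = 0.7500

v = 0.7500, ω = -0.5000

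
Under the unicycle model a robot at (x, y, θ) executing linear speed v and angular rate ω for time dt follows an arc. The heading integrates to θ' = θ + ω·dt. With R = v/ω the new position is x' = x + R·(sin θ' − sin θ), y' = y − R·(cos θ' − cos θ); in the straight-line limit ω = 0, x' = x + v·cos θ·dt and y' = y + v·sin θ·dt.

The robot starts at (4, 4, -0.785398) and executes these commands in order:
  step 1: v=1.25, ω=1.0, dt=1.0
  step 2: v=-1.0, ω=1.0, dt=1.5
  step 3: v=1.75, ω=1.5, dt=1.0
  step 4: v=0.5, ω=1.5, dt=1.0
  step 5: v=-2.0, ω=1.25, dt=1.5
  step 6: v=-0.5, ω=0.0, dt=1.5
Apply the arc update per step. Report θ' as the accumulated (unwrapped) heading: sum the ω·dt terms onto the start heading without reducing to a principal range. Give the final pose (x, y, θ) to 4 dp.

(0.0269, 4.5011, 6.5896)

step 1: θ'=0.2146 (R=1.2500) → pose (5.1501, 3.6626, 0.2146)
step 2: θ'=1.7146 (R=-1.0000) → pose (4.3734, 2.5422, 1.7146)
step 3: θ'=3.2146 (R=1.1667) → pose (3.1336, 3.5385, 3.2146)
step 4: θ'=4.7146 (R=0.3333) → pose (2.8246, 3.2054, 4.7146)
step 5: θ'=6.5896 (R=-1.6000) → pose (0.7420, 4.7273, 6.5896)
step 6: θ'=6.5896 (straight) → pose (0.0269, 4.5011, 6.5896)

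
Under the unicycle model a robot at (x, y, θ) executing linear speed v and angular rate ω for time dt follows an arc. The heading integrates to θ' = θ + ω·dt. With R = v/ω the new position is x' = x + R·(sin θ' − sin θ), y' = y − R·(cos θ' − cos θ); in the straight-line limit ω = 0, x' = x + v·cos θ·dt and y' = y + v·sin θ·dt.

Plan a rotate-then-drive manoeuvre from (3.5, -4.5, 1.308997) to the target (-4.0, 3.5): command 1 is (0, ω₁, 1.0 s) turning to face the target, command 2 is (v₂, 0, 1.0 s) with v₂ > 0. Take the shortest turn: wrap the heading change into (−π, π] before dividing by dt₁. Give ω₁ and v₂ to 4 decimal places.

heading to target = atan2(3.5−-4.5, -4−3.5) = 2.3239
Δθ = wrap(2.3239 − 1.3090) = 1.0150; ω₁ = Δθ/dt₁ = 1.0150
distance = √((-4−3.5)² + (3.5−-4.5)²) = 10.9659; v₂ = distance/dt₂ = 10.9659

ω₁ = 1.0150, v₂ = 10.9659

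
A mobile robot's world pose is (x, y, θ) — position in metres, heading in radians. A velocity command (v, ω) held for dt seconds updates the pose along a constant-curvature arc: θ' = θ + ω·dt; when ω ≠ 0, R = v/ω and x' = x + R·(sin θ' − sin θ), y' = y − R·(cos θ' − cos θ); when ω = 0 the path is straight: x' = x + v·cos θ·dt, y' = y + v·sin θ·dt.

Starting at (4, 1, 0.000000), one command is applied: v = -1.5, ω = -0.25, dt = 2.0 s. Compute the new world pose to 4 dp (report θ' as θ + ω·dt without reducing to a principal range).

θ' = 0.0000 + -0.25·2.0 = -0.5000
R = v/ω = -1.5/-0.25 = 6.0000
x' = 4 + 6.0000·(sin -0.5000 − sin 0.0000) = 1.1234
y' = 1 − 6.0000·(cos -0.5000 − cos 0.0000) = 1.7345

(1.1234, 1.7345, -0.5000)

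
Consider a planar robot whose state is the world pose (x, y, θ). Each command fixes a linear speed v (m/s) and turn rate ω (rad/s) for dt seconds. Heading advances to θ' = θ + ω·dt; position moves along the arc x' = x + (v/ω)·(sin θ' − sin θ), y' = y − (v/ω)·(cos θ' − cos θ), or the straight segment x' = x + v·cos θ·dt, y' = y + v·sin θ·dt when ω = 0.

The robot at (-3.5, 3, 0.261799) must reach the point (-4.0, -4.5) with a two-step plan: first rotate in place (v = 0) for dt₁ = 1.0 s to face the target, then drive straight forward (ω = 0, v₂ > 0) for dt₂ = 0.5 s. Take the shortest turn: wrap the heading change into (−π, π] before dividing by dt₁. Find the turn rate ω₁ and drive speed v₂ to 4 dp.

heading to target = atan2(-4.5−3, -4−-3.5) = -1.6374
Δθ = wrap(-1.6374 − 0.2618) = -1.8992; ω₁ = Δθ/dt₁ = -1.8992
distance = √((-4−-3.5)² + (-4.5−3)²) = 7.5166; v₂ = distance/dt₂ = 15.0333

ω₁ = -1.8992, v₂ = 15.0333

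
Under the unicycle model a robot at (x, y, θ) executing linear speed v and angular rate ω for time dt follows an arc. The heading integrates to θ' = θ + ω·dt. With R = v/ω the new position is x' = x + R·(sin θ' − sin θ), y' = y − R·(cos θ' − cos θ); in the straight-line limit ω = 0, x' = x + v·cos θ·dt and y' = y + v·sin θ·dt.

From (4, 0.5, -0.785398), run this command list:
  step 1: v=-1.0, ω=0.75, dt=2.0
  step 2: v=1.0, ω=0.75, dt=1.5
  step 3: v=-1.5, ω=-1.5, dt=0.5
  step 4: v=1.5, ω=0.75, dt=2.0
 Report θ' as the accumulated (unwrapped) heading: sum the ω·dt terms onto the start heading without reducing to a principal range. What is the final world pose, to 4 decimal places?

(1.7934, 3.8258, 2.5896)

step 1: θ'=0.7146 (R=-1.3333) → pose (2.1834, 0.5643, 0.7146)
step 2: θ'=1.8396 (R=1.3333) → pose (2.5951, 1.9256, 1.8396)
step 3: θ'=1.0896 (R=1.0000) → pose (2.5175, 1.1972, 1.0896)
step 4: θ'=2.5896 (R=2.0000) → pose (1.7934, 3.8258, 2.5896)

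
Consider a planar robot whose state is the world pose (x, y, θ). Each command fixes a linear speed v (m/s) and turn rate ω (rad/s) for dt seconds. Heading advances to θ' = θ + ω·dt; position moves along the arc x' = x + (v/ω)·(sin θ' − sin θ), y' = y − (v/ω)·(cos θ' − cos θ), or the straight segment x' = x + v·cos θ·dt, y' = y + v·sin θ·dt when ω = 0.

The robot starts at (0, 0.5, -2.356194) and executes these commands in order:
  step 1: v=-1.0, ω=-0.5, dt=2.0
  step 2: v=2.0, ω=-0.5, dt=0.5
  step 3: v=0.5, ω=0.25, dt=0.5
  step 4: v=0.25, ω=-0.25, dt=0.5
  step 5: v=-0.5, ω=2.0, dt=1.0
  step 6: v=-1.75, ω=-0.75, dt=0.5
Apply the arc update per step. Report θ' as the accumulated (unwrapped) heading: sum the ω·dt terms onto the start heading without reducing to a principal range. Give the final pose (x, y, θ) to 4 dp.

step 1: θ'=-3.3562 (R=2.0000) → pose (1.8401, 1.0399, -3.3562)
step 2: θ'=-3.6062 (R=-4.0000) → pose (0.8997, 1.3722, -3.6062)
step 3: θ'=-3.4812 (R=2.0000) → pose (0.6698, 1.4699, -3.4812)
step 4: θ'=-3.6062 (R=-1.0000) → pose (0.5548, 1.5188, -3.6062)
step 5: θ'=-1.6062 (R=-0.2500) → pose (0.9167, 1.7335, -1.6062)
step 6: θ'=-1.9812 (R=2.3333) → pose (1.1090, 2.5818, -1.9812)

(1.1090, 2.5818, -1.9812)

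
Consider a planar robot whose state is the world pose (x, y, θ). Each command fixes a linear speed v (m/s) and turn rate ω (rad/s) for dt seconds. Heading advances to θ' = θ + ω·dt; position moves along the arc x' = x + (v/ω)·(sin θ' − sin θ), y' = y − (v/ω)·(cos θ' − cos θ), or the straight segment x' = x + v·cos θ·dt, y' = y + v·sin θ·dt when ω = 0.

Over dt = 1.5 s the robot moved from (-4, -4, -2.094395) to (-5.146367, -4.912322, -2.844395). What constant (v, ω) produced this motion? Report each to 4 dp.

v = 1.0000, ω = -0.5000

Δθ = -2.844395 − -2.094395 = -0.750000
ω = Δθ/dt = -0.750000/1.5 = -0.5000
R = Δx/(sin θ' − sin θ) = -2.0000
v = R·ω = -2.0000·-0.5000 = 1.0000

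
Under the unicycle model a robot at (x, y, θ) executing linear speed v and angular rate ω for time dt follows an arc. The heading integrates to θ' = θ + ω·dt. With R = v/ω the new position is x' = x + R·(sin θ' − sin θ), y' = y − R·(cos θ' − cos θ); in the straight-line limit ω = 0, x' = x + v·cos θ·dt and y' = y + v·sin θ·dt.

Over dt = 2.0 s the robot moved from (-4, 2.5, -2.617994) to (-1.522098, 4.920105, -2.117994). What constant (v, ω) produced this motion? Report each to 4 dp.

v = -1.7500, ω = 0.2500

Δθ = -2.117994 − -2.617994 = 0.500000
ω = Δθ/dt = 0.500000/2.0 = 0.2500
R = Δx/(sin θ' − sin θ) = -7.0000
v = R·ω = -7.0000·0.2500 = -1.7500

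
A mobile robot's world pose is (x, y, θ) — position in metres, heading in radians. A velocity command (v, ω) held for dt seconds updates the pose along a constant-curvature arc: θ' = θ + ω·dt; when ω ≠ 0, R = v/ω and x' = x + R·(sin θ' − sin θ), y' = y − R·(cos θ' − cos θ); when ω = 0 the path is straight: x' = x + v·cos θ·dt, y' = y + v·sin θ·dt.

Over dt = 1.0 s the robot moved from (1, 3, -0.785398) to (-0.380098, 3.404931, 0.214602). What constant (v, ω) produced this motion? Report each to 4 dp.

Δθ = 0.214602 − -0.785398 = 1.000000
ω = Δθ/dt = 1.000000/1.0 = 1.0000
R = Δx/(sin θ' − sin θ) = -1.5000
v = R·ω = -1.5000·1.0000 = -1.5000

v = -1.5000, ω = 1.0000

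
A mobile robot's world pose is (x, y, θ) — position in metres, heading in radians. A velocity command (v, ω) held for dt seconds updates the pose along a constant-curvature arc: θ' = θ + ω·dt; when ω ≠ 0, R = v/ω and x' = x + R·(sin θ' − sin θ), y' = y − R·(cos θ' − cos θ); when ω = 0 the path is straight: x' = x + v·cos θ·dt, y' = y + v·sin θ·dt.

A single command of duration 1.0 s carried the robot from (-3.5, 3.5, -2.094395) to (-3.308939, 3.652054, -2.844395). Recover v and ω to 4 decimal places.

Δθ = -2.844395 − -2.094395 = -0.750000
ω = Δθ/dt = -0.750000/1.0 = -0.7500
R = Δx/(sin θ' − sin θ) = 0.3333
v = R·ω = 0.3333·-0.7500 = -0.2500

v = -0.2500, ω = -0.7500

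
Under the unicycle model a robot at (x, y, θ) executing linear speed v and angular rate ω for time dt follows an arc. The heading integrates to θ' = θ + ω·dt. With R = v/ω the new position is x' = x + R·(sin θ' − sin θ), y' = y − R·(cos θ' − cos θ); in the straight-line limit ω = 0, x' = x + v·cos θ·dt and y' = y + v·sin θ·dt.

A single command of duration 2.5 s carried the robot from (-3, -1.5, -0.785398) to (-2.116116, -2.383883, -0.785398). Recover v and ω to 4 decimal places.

v = 0.5000, ω = 0.0000

Δθ = -0.785398 − -0.785398 = 0.000000
ω = Δθ/dt = 0.000000/2.5 = 0.0000
ω = 0 → v = (Δx·cos θ + Δy·sin θ)/dt = 0.5000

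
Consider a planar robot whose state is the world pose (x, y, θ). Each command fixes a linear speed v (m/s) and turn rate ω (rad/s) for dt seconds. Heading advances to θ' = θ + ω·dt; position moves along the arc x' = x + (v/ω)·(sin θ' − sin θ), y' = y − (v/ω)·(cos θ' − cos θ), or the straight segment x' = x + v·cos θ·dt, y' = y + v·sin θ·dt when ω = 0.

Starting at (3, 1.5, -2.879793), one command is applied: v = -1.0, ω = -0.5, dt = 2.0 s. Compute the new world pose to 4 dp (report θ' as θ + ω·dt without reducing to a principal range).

(4.8636, 1.0475, -3.8798)

θ' = -2.8798 + -0.5·2.0 = -3.8798
R = v/ω = -1.0/-0.5 = 2.0000
x' = 3 + 2.0000·(sin -3.8798 − sin -2.8798) = 4.8636
y' = 1.5 − 2.0000·(cos -3.8798 − cos -2.8798) = 1.0475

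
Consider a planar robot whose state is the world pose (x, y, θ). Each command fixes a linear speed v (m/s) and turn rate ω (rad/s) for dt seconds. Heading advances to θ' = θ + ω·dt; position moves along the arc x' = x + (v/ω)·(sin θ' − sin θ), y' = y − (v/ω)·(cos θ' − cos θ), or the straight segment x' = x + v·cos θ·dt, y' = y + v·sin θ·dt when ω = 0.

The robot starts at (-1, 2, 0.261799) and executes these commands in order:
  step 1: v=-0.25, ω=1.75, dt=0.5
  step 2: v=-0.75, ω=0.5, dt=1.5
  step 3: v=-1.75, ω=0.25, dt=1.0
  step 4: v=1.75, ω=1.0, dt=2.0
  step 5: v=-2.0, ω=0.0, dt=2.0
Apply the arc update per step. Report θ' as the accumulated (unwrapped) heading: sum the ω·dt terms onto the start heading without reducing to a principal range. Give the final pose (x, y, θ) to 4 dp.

step 1: θ'=1.1368 (R=-0.1429) → pose (-1.0926, 1.9221, 1.1368)
step 2: θ'=1.8868 (R=-1.5000) → pose (-1.1574, 0.8252, 1.8868)
step 3: θ'=2.1368 (R=-7.0000) → pose (-0.4124, -0.7533, 2.1368)
step 4: θ'=4.1368 (R=1.7500) → pose (-3.3575, -0.7392, 4.1368)
step 5: θ'=4.1368 (straight) → pose (-1.1802, 2.6163, 4.1368)

(-1.1802, 2.6163, 4.1368)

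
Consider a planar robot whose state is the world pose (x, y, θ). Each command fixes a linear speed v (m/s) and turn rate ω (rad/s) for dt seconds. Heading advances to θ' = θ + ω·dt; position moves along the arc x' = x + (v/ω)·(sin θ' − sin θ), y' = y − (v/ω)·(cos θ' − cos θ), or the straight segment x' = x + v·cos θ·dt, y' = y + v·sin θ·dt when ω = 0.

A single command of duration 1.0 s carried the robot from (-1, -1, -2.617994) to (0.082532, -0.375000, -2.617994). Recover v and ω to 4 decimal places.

Δθ = -2.617994 − -2.617994 = 0.000000
ω = Δθ/dt = 0.000000/1.0 = 0.0000
ω = 0 → v = (Δx·cos θ + Δy·sin θ)/dt = -1.2500

v = -1.2500, ω = 0.0000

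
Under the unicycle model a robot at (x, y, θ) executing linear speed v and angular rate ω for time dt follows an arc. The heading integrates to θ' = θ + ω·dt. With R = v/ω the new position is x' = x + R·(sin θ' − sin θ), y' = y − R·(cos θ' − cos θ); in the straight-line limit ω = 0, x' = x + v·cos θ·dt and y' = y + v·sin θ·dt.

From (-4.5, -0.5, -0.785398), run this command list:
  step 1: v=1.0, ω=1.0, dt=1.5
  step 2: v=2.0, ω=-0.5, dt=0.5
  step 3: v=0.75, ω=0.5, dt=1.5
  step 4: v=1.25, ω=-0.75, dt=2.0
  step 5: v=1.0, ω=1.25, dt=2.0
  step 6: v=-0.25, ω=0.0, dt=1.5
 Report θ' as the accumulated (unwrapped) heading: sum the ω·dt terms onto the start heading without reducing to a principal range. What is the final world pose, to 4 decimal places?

(1.5466, 2.7902, 2.2146)

step 1: θ'=0.7146 (R=1.0000) → pose (-3.1376, -0.5482, 0.7146)
step 2: θ'=0.4646 (R=-4.0000) → pose (-2.3086, 0.0063, 0.4646)
step 3: θ'=1.2146 (R=1.5000) → pose (-1.5748, 0.8243, 1.2146)
step 4: θ'=-0.2854 (R=-1.6667) → pose (0.4565, 1.8423, -0.2854)
step 5: θ'=2.2146 (R=0.8000) → pose (1.3215, 3.0902, 2.2146)
step 6: θ'=2.2146 (straight) → pose (1.5466, 2.7902, 2.2146)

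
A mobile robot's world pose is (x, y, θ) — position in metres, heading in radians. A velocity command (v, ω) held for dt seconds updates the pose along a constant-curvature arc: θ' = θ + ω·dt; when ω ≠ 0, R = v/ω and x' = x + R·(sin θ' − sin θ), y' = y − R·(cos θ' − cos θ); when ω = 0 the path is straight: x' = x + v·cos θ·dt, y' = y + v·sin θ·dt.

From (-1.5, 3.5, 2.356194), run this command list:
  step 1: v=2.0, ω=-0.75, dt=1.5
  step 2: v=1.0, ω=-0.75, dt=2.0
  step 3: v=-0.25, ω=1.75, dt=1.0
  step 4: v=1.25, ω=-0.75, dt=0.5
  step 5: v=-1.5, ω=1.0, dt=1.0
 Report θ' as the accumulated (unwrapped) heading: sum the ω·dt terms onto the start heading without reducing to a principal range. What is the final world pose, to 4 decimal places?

(-0.4768, 6.1505, 2.1062)

step 1: θ'=1.2312 (R=-2.6667) → pose (-2.1287, 6.2739, 1.2312)
step 2: θ'=-0.2688 (R=-1.3333) → pose (-0.5175, 7.1152, -0.2688)
step 3: θ'=1.4812 (R=-0.1429) → pose (-0.6977, 6.9903, 1.4812)
step 4: θ'=1.1062 (R=-1.6667) → pose (-0.5277, 7.5879, 1.1062)
step 5: θ'=2.1062 (R=-1.5000) → pose (-0.4768, 6.1505, 2.1062)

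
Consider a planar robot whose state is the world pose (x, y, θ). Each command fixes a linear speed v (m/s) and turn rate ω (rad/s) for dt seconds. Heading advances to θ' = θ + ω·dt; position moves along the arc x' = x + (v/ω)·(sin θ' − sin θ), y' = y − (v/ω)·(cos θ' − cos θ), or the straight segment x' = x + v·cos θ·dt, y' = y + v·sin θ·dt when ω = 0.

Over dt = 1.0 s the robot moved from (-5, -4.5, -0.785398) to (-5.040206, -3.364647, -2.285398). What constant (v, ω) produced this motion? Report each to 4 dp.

v = -1.2500, ω = -1.5000

Δθ = -2.285398 − -0.785398 = -1.500000
ω = Δθ/dt = -1.500000/1.0 = -1.5000
R = −Δy/(cos θ' − cos θ) = 0.8333
v = R·ω = 0.8333·-1.5000 = -1.2500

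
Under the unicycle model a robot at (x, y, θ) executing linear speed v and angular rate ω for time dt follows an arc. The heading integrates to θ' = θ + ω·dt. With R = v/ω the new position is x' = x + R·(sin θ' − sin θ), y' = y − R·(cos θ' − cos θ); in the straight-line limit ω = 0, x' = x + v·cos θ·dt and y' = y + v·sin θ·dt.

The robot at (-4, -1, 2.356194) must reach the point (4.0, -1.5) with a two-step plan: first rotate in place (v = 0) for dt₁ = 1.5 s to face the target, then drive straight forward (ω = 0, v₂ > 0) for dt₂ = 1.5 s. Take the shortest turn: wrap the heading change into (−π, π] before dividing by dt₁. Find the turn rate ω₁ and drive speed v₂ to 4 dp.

ω₁ = -1.6124, v₂ = 5.3437

heading to target = atan2(-1.5−-1, 4−-4) = -0.0624
Δθ = wrap(-0.0624 − 2.3562) = -2.4186; ω₁ = Δθ/dt₁ = -1.6124
distance = √((4−-4)² + (-1.5−-1)²) = 8.0156; v₂ = distance/dt₂ = 5.3437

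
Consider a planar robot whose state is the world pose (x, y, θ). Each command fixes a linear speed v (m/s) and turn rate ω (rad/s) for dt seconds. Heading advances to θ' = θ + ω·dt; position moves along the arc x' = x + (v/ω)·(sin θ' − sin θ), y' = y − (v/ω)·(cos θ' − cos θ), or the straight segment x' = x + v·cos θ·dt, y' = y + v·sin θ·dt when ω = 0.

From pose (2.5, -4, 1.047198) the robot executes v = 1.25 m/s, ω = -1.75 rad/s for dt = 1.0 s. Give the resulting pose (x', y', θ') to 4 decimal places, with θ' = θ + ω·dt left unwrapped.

(3.5803, -3.8121, -0.7028)

θ' = 1.0472 + -1.75·1.0 = -0.7028
R = v/ω = 1.25/-1.75 = -0.7143
x' = 2.5 + -0.7143·(sin -0.7028 − sin 1.0472) = 3.5803
y' = -4 − -0.7143·(cos -0.7028 − cos 1.0472) = -3.8121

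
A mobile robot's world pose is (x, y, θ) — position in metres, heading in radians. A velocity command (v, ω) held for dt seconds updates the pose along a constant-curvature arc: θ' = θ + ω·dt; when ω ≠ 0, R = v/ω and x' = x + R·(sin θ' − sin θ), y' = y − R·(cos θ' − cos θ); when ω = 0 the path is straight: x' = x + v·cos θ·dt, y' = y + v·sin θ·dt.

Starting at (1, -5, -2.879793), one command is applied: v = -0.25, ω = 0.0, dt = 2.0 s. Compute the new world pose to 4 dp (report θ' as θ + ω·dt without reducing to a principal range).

θ' = -2.8798 + 0.0·2.0 = -2.8798
ω = 0 → straight: x' = 1 + -0.25·cos(-2.8798)·2.0 = 1.4830
y' = -5 + -0.25·sin(-2.8798)·2.0 = -4.8706

(1.4830, -4.8706, -2.8798)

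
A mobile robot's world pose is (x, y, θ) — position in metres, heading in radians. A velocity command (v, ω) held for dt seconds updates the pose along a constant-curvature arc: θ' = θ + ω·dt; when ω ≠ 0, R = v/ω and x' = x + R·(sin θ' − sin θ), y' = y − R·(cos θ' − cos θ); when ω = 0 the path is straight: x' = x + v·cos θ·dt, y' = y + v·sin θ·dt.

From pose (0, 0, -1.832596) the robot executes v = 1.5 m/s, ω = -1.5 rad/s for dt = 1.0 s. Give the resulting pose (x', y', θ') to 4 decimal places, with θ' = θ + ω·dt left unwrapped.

θ' = -1.8326 + -1.5·1.0 = -3.3326
R = v/ω = 1.5/-1.5 = -1.0000
x' = 0 + -1.0000·(sin -3.3326 − sin -1.8326) = -1.1558
y' = 0 − -1.0000·(cos -3.3326 − cos -1.8326) = -0.7230

(-1.1558, -0.7230, -3.3326)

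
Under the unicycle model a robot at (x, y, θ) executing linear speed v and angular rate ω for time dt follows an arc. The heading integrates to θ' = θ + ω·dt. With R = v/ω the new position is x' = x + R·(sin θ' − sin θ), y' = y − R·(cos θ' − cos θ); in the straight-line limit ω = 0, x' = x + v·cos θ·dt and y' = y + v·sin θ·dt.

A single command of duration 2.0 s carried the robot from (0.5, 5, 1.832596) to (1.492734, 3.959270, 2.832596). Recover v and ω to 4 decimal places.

v = -0.7500, ω = 0.5000

Δθ = 2.832596 − 1.832596 = 1.000000
ω = Δθ/dt = 1.000000/2.0 = 0.5000
R = −Δy/(cos θ' − cos θ) = -1.5000
v = R·ω = -1.5000·0.5000 = -0.7500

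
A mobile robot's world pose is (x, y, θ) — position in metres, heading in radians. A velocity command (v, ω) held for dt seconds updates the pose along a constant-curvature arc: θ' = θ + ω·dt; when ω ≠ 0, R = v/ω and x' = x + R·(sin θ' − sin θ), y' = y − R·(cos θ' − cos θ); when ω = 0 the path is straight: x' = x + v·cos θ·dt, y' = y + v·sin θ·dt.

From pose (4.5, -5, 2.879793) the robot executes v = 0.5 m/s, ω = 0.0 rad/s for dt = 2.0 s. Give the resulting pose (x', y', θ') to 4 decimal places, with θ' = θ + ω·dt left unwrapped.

θ' = 2.8798 + 0.0·2.0 = 2.8798
ω = 0 → straight: x' = 4.5 + 0.5·cos(2.8798)·2.0 = 3.5341
y' = -5 + 0.5·sin(2.8798)·2.0 = -4.7412

(3.5341, -4.7412, 2.8798)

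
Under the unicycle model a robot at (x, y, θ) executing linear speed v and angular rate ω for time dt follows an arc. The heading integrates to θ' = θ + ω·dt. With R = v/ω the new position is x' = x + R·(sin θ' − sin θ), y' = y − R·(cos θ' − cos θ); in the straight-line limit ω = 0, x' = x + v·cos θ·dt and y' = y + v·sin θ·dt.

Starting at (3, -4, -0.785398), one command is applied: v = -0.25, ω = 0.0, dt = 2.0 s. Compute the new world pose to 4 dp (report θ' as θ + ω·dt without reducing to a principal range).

(2.6464, -3.6464, -0.7854)

θ' = -0.7854 + 0.0·2.0 = -0.7854
ω = 0 → straight: x' = 3 + -0.25·cos(-0.7854)·2.0 = 2.6464
y' = -4 + -0.25·sin(-0.7854)·2.0 = -3.6464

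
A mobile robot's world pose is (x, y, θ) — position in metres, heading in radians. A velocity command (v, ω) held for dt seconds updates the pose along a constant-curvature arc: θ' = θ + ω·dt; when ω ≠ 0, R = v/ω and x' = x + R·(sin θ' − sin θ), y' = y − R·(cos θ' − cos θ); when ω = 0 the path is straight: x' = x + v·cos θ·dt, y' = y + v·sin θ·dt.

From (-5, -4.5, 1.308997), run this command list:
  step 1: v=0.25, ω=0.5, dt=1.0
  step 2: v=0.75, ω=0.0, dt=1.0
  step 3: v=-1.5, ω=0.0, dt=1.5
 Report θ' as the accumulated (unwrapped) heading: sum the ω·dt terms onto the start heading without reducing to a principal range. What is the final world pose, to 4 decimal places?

(-4.6431, -5.7103, 1.8090)

step 1: θ'=1.8090 (R=0.5000) → pose (-4.9971, -4.2526, 1.8090)
step 2: θ'=1.8090 (straight) → pose (-5.1740, -3.5238, 1.8090)
step 3: θ'=1.8090 (straight) → pose (-4.6431, -5.7103, 1.8090)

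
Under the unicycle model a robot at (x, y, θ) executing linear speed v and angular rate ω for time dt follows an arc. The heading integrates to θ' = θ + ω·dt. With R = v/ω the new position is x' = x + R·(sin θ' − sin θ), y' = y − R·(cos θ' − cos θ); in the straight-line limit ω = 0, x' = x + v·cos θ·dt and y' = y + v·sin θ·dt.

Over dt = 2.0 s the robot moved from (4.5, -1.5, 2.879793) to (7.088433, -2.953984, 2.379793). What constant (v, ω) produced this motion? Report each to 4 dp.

Δθ = 2.379793 − 2.879793 = -0.500000
ω = Δθ/dt = -0.500000/2.0 = -0.2500
R = Δx/(sin θ' − sin θ) = 6.0000
v = R·ω = 6.0000·-0.2500 = -1.5000

v = -1.5000, ω = -0.2500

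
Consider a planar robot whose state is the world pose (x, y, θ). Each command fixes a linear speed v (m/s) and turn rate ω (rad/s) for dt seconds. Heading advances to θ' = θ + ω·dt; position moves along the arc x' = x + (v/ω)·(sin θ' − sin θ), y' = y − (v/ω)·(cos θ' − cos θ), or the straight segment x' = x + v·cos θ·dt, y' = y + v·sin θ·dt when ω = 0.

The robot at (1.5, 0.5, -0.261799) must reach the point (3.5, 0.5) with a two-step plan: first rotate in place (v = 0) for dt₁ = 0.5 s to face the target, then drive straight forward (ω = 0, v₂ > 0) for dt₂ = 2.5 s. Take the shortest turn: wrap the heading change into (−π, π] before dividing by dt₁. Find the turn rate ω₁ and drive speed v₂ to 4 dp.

ω₁ = 0.5236, v₂ = 0.8000

heading to target = atan2(0.5−0.5, 3.5−1.5) = 0.0000
Δθ = wrap(0.0000 − -0.2618) = 0.2618; ω₁ = Δθ/dt₁ = 0.5236
distance = √((3.5−1.5)² + (0.5−0.5)²) = 2.0000; v₂ = distance/dt₂ = 0.8000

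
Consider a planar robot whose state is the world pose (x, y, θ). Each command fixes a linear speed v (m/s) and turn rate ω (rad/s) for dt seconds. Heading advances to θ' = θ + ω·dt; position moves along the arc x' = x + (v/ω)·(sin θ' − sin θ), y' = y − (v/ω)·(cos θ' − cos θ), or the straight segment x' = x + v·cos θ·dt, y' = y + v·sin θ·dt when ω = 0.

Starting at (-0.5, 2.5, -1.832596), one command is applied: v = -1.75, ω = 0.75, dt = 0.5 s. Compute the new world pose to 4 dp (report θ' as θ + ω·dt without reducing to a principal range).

(-0.4354, 3.3675, -1.4576)

θ' = -1.8326 + 0.75·0.5 = -1.4576
R = v/ω = -1.75/0.75 = -2.3333
x' = -0.5 + -2.3333·(sin -1.4576 − sin -1.8326) = -0.4354
y' = 2.5 − -2.3333·(cos -1.4576 − cos -1.8326) = 3.3675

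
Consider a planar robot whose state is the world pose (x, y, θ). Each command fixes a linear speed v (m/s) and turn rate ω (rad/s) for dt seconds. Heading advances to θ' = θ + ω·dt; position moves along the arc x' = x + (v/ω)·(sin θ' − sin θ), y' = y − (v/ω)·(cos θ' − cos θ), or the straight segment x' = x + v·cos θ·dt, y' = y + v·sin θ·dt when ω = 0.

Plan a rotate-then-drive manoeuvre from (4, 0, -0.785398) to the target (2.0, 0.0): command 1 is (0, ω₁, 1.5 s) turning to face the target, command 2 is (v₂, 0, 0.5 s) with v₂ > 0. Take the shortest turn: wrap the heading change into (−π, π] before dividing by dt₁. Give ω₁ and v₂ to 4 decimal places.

ω₁ = -1.5708, v₂ = 4.0000

heading to target = atan2(0−0, 2−4) = 3.1416
Δθ = wrap(3.1416 − -0.7854) = -2.3562; ω₁ = Δθ/dt₁ = -1.5708
distance = √((2−4)² + (0−0)²) = 2.0000; v₂ = distance/dt₂ = 4.0000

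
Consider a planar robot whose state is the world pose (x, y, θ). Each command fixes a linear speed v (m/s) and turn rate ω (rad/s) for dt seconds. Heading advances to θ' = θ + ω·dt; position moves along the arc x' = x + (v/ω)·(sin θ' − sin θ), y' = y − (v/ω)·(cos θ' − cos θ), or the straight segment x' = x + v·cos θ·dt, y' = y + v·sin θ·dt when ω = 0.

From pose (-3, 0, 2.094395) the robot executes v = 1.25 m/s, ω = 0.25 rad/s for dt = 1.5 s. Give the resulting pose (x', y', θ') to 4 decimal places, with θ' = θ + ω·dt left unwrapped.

θ' = 2.0944 + 0.25·1.5 = 2.4694
R = v/ω = 1.25/0.25 = 5.0000
x' = -3 + 5.0000·(sin 2.4694 − sin 2.0944) = -4.2166
y' = 0 − 5.0000·(cos 2.4694 − cos 2.0944) = 1.4123

(-4.2166, 1.4123, 2.4694)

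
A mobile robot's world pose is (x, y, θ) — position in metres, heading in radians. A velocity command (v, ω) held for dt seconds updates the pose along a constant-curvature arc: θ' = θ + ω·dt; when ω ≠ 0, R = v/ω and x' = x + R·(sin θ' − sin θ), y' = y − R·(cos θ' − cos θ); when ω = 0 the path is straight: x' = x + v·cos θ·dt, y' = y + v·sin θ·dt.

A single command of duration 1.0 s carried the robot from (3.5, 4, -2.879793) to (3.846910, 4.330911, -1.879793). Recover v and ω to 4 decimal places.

v = -0.5000, ω = 1.0000

Δθ = -1.879793 − -2.879793 = 1.000000
ω = Δθ/dt = 1.000000/1.0 = 1.0000
R = Δx/(sin θ' − sin θ) = -0.5000
v = R·ω = -0.5000·1.0000 = -0.5000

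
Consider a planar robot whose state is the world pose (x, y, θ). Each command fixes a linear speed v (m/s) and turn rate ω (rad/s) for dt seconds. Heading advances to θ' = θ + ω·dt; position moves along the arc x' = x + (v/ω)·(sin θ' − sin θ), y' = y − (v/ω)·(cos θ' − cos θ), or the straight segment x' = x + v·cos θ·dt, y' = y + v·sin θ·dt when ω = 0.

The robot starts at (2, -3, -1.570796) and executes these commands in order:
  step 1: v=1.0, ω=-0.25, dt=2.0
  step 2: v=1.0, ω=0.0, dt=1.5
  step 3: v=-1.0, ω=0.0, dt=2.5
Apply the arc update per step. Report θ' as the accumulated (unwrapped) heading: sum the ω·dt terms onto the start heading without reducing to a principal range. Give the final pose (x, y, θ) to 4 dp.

(1.9898, -4.0401, -2.0708)

step 1: θ'=-2.0708 (R=-4.0000) → pose (1.5103, -4.9177, -2.0708)
step 2: θ'=-2.0708 (straight) → pose (0.7912, -6.2341, -2.0708)
step 3: θ'=-2.0708 (straight) → pose (1.9898, -4.0401, -2.0708)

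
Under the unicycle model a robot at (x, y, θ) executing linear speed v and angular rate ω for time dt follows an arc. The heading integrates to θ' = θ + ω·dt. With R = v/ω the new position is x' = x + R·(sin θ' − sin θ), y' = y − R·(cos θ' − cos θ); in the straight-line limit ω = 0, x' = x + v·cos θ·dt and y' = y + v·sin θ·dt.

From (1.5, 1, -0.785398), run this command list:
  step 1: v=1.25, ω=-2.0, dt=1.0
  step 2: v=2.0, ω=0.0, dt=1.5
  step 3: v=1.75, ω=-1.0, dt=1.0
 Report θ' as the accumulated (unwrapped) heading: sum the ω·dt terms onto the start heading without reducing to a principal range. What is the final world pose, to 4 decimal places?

(-3.1964, -0.8334, -3.7854)

step 1: θ'=-2.7854 (R=-0.6250) → pose (1.2760, -0.0277, -2.7854)
step 2: θ'=-2.7854 (straight) → pose (-1.5357, -1.0738, -2.7854)
step 3: θ'=-3.7854 (R=-1.7500) → pose (-3.1964, -0.8334, -3.7854)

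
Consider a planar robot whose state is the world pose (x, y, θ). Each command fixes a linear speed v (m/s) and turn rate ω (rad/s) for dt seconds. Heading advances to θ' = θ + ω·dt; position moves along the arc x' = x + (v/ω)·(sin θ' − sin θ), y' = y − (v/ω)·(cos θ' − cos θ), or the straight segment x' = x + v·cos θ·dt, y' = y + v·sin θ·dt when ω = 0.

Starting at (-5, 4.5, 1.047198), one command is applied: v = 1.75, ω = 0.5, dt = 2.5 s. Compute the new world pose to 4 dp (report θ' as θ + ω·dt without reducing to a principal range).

(-5.4146, 8.5746, 2.2972)

θ' = 1.0472 + 0.5·2.5 = 2.2972
R = v/ω = 1.75/0.5 = 3.5000
x' = -5 + 3.5000·(sin 2.2972 − sin 1.0472) = -5.4146
y' = 4.5 − 3.5000·(cos 2.2972 − cos 1.0472) = 8.5746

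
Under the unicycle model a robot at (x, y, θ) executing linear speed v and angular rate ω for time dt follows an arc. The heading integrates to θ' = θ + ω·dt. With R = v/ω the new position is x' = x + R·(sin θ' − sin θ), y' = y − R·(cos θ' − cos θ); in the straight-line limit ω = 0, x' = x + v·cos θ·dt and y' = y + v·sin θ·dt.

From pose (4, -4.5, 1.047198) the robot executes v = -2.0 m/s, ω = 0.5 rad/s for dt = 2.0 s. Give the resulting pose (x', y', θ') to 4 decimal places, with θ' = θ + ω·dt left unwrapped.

θ' = 1.0472 + 0.5·2.0 = 2.0472
R = v/ω = -2.0/0.5 = -4.0000
x' = 4 + -4.0000·(sin 2.0472 − sin 1.0472) = 3.9095
y' = -4.5 − -4.0000·(cos 2.0472 − cos 1.0472) = -8.3343

(3.9095, -8.3343, 2.0472)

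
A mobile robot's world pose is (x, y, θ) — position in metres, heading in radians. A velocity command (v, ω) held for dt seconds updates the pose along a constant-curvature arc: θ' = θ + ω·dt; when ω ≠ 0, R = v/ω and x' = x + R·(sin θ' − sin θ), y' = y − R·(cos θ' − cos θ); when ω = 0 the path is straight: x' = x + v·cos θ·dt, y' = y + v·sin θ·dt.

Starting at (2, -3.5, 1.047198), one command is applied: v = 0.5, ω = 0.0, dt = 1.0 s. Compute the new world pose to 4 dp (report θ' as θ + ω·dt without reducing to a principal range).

(2.2500, -3.0670, 1.0472)

θ' = 1.0472 + 0.0·1.0 = 1.0472
ω = 0 → straight: x' = 2 + 0.5·cos(1.0472)·1.0 = 2.2500
y' = -3.5 + 0.5·sin(1.0472)·1.0 = -3.0670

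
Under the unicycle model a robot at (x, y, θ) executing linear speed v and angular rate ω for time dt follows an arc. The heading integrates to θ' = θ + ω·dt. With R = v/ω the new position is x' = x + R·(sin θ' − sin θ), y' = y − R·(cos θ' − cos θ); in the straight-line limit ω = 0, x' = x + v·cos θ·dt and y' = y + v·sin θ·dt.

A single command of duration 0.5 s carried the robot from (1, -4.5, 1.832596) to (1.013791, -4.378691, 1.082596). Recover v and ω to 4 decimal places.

v = 0.2500, ω = -1.5000

Δθ = 1.082596 − 1.832596 = -0.750000
ω = Δθ/dt = -0.750000/0.5 = -1.5000
R = −Δy/(cos θ' − cos θ) = -0.1667
v = R·ω = -0.1667·-1.5000 = 0.2500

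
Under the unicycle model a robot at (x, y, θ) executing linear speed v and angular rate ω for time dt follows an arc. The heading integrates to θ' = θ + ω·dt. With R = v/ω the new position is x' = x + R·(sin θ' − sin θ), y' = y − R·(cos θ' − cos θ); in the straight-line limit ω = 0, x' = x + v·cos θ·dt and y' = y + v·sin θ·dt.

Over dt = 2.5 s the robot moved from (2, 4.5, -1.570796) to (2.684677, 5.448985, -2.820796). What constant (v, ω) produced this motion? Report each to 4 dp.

Δθ = -2.820796 − -1.570796 = -1.250000
ω = Δθ/dt = -1.250000/2.5 = -0.5000
R = −Δy/(cos θ' − cos θ) = 1.0000
v = R·ω = 1.0000·-0.5000 = -0.5000

v = -0.5000, ω = -0.5000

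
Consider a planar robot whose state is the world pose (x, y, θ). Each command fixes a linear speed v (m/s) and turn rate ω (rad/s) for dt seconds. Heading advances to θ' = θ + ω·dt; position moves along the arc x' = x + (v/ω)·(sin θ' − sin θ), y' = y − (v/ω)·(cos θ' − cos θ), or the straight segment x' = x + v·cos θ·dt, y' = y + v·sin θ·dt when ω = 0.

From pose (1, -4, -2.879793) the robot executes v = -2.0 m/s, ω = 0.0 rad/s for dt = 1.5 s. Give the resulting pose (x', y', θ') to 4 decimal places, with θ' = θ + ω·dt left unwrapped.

(3.8978, -3.2235, -2.8798)

θ' = -2.8798 + 0.0·1.5 = -2.8798
ω = 0 → straight: x' = 1 + -2.0·cos(-2.8798)·1.5 = 3.8978
y' = -4 + -2.0·sin(-2.8798)·1.5 = -3.2235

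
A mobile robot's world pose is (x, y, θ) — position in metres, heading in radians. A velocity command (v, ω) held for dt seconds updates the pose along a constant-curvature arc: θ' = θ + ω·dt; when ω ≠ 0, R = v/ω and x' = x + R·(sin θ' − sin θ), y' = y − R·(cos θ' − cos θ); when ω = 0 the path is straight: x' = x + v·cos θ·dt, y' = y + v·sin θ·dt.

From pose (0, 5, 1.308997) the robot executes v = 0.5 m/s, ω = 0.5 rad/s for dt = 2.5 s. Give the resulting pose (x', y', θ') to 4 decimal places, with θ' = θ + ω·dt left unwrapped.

(-0.4157, 6.0939, 2.5590)

θ' = 1.3090 + 0.5·2.5 = 2.5590
R = v/ω = 0.5/0.5 = 1.0000
x' = 0 + 1.0000·(sin 2.5590 − sin 1.3090) = -0.4157
y' = 5 − 1.0000·(cos 2.5590 − cos 1.3090) = 6.0939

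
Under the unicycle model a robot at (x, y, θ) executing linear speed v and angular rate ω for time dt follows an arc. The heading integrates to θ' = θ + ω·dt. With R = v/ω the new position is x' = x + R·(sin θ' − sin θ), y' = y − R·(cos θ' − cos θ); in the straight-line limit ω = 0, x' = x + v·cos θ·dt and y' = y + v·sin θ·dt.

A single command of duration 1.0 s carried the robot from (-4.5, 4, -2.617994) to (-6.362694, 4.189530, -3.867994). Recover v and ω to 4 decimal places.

v = 2.0000, ω = -1.2500

Δθ = -3.867994 − -2.617994 = -1.250000
ω = Δθ/dt = -1.250000/1.0 = -1.2500
R = Δx/(sin θ' − sin θ) = -1.6000
v = R·ω = -1.6000·-1.2500 = 2.0000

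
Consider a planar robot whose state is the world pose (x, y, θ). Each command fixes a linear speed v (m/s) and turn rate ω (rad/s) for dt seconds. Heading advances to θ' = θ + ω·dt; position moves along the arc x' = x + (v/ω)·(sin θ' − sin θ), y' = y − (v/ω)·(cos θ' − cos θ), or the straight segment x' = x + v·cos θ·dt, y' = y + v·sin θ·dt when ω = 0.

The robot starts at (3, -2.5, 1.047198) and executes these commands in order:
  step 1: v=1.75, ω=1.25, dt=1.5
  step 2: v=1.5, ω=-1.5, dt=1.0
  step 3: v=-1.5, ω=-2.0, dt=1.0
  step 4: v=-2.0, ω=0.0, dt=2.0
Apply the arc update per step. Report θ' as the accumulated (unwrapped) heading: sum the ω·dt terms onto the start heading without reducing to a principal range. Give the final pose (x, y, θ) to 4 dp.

step 1: θ'=2.9222 (R=1.4000) → pose (2.0923, -0.4336, 2.9222)
step 2: θ'=1.4222 (R=-1.0000) → pose (1.3209, 0.6905, 1.4222)
step 3: θ'=-0.5778 (R=0.7500) → pose (0.1695, 0.1733, -0.5778)
step 4: θ'=-0.5778 (straight) → pose (-3.1811, 2.3580, -0.5778)

(-3.1811, 2.3580, -0.5778)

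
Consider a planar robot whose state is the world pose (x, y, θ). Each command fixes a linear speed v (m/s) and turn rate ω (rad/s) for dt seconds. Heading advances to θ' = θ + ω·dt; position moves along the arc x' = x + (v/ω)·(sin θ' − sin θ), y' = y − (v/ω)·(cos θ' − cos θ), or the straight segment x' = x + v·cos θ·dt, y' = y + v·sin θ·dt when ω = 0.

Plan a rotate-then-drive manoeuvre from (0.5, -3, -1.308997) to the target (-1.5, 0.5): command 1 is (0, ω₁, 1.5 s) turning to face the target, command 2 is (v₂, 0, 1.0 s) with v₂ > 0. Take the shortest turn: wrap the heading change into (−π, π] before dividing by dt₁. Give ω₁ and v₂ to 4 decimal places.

ω₁ = -1.9228, v₂ = 4.0311

heading to target = atan2(0.5−-3, -1.5−0.5) = 2.0899
Δθ = wrap(2.0899 − -1.3090) = -2.8842; ω₁ = Δθ/dt₁ = -1.9228
distance = √((-1.5−0.5)² + (0.5−-3)²) = 4.0311; v₂ = distance/dt₂ = 4.0311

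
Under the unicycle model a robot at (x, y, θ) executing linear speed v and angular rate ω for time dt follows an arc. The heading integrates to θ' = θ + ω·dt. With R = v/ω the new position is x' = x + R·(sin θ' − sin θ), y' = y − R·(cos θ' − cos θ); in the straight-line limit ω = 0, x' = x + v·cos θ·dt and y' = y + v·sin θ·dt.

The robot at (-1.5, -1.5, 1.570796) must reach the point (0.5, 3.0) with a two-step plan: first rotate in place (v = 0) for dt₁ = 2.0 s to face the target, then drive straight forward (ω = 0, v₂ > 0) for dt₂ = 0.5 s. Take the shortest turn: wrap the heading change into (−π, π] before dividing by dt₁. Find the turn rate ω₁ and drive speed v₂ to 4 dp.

ω₁ = -0.2091, v₂ = 9.8489

heading to target = atan2(3−-1.5, 0.5−-1.5) = 1.1526
Δθ = wrap(1.1526 − 1.5708) = -0.4182; ω₁ = Δθ/dt₁ = -0.2091
distance = √((0.5−-1.5)² + (3−-1.5)²) = 4.9244; v₂ = distance/dt₂ = 9.8489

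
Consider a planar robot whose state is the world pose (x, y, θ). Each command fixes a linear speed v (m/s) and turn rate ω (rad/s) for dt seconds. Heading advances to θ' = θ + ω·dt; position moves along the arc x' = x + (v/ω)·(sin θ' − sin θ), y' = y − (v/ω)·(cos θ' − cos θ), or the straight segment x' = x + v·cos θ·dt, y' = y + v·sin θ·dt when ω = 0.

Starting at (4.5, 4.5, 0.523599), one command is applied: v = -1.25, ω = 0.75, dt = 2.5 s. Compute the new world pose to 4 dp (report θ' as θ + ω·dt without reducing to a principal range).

(4.2058, 1.8292, 2.3986)

θ' = 0.5236 + 0.75·2.5 = 2.3986
R = v/ω = -1.25/0.75 = -1.6667
x' = 4.5 + -1.6667·(sin 2.3986 − sin 0.5236) = 4.2058
y' = 4.5 − -1.6667·(cos 2.3986 − cos 0.5236) = 1.8292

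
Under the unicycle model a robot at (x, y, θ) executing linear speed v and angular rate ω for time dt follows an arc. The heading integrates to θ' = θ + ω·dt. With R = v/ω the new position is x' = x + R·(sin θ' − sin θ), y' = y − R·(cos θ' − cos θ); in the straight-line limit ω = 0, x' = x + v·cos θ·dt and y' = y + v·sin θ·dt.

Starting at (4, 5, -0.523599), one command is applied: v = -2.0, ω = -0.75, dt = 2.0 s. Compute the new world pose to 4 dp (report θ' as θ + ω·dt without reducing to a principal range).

(2.9354, 8.4760, -2.0236)

θ' = -0.5236 + -0.75·2.0 = -2.0236
R = v/ω = -2.0/-0.75 = 2.6667
x' = 4 + 2.6667·(sin -2.0236 − sin -0.5236) = 2.9354
y' = 5 − 2.6667·(cos -2.0236 − cos -0.5236) = 8.4760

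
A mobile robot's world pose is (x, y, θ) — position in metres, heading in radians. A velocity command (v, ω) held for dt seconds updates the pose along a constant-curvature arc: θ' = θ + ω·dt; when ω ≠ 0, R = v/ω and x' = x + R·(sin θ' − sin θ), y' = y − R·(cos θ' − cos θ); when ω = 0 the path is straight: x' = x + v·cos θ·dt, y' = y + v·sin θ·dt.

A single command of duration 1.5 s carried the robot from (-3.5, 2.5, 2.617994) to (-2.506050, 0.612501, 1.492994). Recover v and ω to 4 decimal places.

v = -1.5000, ω = -0.7500

Δθ = 1.492994 − 2.617994 = -1.125000
ω = Δθ/dt = -1.125000/1.5 = -0.7500
R = −Δy/(cos θ' − cos θ) = 2.0000
v = R·ω = 2.0000·-0.7500 = -1.5000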